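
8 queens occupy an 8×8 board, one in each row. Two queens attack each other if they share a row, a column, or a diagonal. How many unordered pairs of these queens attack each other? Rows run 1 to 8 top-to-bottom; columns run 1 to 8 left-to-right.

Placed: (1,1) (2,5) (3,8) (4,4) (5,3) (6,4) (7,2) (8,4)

Same column: (4,4)–(6,4) (column 4); (4,4)–(8,4) (column 4); (6,4)–(8,4) (column 4).
Same diagonal: (1,1)–(4,4) (|1−4| = |1−4| = 3); (4,4)–(5,3) (|4−5| = |4−3| = 1); (5,3)–(6,4) (|5−6| = |3−4| = 1).
Total attacking pairs: 6.

6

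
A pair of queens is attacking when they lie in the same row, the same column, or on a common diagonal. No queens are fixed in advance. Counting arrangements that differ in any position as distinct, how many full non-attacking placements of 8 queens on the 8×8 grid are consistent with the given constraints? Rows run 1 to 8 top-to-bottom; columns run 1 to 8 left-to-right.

Branch on row 1: col 1 → 4; col 2 → 8; col 3 → 16; col 4 → 18; col 5 → 18; col 6 → 16; col 7 → 8; col 8 → 4.
Sum: 4 + 8 + 16 + 18 + 18 + 16 + 8 + 4 = 92.
(This is the classic 8-queens count.)

92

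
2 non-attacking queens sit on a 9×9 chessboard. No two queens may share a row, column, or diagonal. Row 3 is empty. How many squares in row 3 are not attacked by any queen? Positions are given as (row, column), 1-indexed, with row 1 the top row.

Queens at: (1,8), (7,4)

(1,8) attacks row 3 at column 8 and diagonals 6.
(7,4) attacks row 3 at column 4 and diagonals 8.
Attacked columns: {4, 6, 8}. Safe: {1, 2, 3, 5, 7, 9}.

6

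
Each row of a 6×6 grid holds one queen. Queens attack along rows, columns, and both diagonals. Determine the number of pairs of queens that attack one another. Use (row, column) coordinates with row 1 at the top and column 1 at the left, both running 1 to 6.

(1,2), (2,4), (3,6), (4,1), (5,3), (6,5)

All columns are distinct and no two queens satisfy |Δrow| = |Δcol|, so no pair attacks.

0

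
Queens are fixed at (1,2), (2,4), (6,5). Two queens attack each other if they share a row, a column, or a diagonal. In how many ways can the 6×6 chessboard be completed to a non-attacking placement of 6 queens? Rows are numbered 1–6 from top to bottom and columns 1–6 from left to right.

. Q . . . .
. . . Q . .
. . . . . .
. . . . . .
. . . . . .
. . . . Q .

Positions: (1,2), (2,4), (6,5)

1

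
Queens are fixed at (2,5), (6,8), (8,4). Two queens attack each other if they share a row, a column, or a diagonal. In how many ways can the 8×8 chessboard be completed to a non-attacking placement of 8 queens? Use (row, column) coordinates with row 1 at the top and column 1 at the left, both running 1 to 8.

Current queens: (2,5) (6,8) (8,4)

2

Branch on row 1: col 1 → 0; col 2 → 1; col 7 → 1.
Sum: 0 + 1 + 1 = 2.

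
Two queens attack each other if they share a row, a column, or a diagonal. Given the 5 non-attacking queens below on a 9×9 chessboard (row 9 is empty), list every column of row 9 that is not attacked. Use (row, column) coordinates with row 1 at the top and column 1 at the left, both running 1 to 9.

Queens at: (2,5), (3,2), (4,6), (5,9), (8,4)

(2,5) attacks row 9 at column 5.
(3,2) attacks row 9 at column 2 and diagonals 8.
(4,6) attacks row 9 at column 6 and diagonals 1.
(5,9) attacks row 9 at column 9 and diagonals 5.
(8,4) attacks row 9 at column 4 and diagonals 3, 5.
Attacked columns: {1, 2, 3, 4, 5, 6, 8, 9}. Safe: {7}.

columns 7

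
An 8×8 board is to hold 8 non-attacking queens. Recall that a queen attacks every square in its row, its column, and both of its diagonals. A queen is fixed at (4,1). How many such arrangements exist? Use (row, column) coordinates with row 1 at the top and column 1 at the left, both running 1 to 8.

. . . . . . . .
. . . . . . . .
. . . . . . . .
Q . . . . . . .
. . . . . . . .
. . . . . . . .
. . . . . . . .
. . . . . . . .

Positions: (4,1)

Branch on row 1: col 2 → 2; col 3 → 4; col 5 → 5; col 6 → 4; col 7 → 2; col 8 → 1.
Sum: 2 + 4 + 5 + 4 + 2 + 1 = 18.

18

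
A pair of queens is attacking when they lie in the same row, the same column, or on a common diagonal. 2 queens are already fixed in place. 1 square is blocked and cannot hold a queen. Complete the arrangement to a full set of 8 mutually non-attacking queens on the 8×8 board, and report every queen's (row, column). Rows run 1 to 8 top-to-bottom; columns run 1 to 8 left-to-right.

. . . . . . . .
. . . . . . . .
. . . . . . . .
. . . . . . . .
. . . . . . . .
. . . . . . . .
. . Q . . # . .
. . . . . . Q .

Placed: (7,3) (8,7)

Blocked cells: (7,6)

Row 1: attacked by (7,3)→{3}; (8,7)→{7}. Safe: 1, 2, 4, 5, 6, 8. Place at column 4.
Row 2: attacked by (1,4)→{3,4,5}; (7,3)→{3,8}; (8,7)→{1,7}. Safe: 2, 6. Place at column 2.
Row 3: attacked by (1,4)→{2,4,6}; (2,2)→{1,2,3}; (7,3)→{3,7}; (8,7)→{2,7}. Safe: 5, 8. Place at column 5.
Row 4: attacked by (1,4)→{1,4,7}; (2,2)→{2,4}; (3,5)→{4,5,6}; (7,3)→{3,6}; (8,7)→{3,7}. Safe: 8. Place at column 8.
Row 5: attacked by (1,4)→{4,8}; (2,2)→{2,5}; (3,5)→{3,5,7}; (4,8)→{7,8}; (7,3)→{1,3,5}; (8,7)→{4,7}. Safe: 6. Place at column 6.
Row 6: attacked by (1,4)→{4}; (2,2)→{2,6}; (3,5)→{2,5,8}; (4,8)→{6,8}; (5,6)→{5,6,7}; (7,3)→{2,3,4}; (8,7)→{5,7}. Safe: 1. Place at column 1.
Columns [4, 2, 5, 8, 6, 1, 3, 7], r−c [-3, 0, -2, -4, -1, 5, 4, 1], r+c [5, 4, 8, 12, 11, 7, 10, 15] are all distinct, so no two queens attack.

(1,4) (2,2) (3,5) (4,8) (5,6) (6,1) (7,3) (8,7)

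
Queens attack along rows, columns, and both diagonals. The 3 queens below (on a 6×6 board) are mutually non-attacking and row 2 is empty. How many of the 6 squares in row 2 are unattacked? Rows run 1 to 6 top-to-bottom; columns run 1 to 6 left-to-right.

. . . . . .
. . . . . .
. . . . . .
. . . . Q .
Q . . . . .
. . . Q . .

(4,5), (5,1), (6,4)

2

(4,5) attacks row 2 at column 5 and diagonals 3.
(5,1) attacks row 2 at column 1 and diagonals 4.
(6,4) attacks row 2 at column 4.
Attacked columns: {1, 3, 4, 5}. Safe: {2, 6}.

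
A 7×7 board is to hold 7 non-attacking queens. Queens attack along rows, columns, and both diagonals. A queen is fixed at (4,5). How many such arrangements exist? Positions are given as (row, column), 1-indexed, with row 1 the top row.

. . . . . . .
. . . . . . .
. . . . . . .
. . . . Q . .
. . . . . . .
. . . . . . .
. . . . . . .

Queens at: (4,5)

4

Branch on row 1: col 1 → 0; col 3 → 1; col 4 → 1; col 6 → 1; col 7 → 1.
Sum: 0 + 1 + 1 + 1 + 1 = 4.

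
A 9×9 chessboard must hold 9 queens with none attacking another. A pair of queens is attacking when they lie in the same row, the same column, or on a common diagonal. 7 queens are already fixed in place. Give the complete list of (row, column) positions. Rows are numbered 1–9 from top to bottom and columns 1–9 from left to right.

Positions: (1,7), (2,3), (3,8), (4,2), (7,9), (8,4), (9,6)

Row 5: attacked by (1,7)→{3,7}; (2,3)→{3,6}; (3,8)→{6,8}; (4,2)→{1,2,3}; (7,9)→{7,9}; (8,4)→{1,4,7}; (9,6)→{2,6}. Safe: 5. Place at column 5.
Row 6: attacked by (1,7)→{2,7}; (2,3)→{3,7}; (3,8)→{5,8}; (4,2)→{2,4}; (5,5)→{4,5,6}; (7,9)→{8,9}; (8,4)→{2,4,6}; (9,6)→{3,6,9}. Safe: 1. Place at column 1.
Columns [7, 3, 8, 2, 5, 1, 9, 4, 6], r−c [-6, -1, -5, 2, 0, 5, -2, 4, 3], r+c [8, 5, 11, 6, 10, 7, 16, 12, 15] are all distinct, so no two queens attack.

(1,7) (2,3) (3,8) (4,2) (5,5) (6,1) (7,9) (8,4) (9,6)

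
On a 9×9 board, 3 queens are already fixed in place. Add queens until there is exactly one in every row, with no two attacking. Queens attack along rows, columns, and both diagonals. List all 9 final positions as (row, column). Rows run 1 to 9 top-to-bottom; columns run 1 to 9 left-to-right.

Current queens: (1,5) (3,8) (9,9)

(1,5) (2,1) (3,8) (4,6) (5,3) (6,7) (7,2) (8,4) (9,9)

Row 2: attacked by (1,5)→{4,5,6}; (3,8)→{7,8,9}; (9,9)→{2,9}. Safe: 1, 3. Place at column 1.
Row 4: attacked by (1,5)→{2,5,8}; (2,1)→{1,3}; (3,8)→{7,8,9}; (9,9)→{4,9}. Safe: 6. Place at column 6.
Row 5: attacked by (1,5)→{1,5,9}; (2,1)→{1,4}; (3,8)→{6,8}; (4,6)→{5,6,7}; (9,9)→{5,9}. Safe: 2, 3. Place at column 3.
Row 6: attacked by (1,5)→{5}; (2,1)→{1,5}; (3,8)→{5,8}; (4,6)→{4,6,8}; (5,3)→{2,3,4}; (9,9)→{6,9}. Safe: 7. Place at column 7.
Row 7: attacked by (1,5)→{5}; (2,1)→{1,6}; (3,8)→{4,8}; (4,6)→{3,6,9}; (5,3)→{1,3,5}; (6,7)→{6,7,8}; (9,9)→{7,9}. Safe: 2. Place at column 2.
Row 8: attacked by (1,5)→{5}; (2,1)→{1,7}; (3,8)→{3,8}; (4,6)→{2,6}; (5,3)→{3,6}; (6,7)→{5,7,9}; (7,2)→{1,2,3}; (9,9)→{8,9}. Safe: 4. Place at column 4.
Columns [5, 1, 8, 6, 3, 7, 2, 4, 9], r−c [-4, 1, -5, -2, 2, -1, 5, 4, 0], r+c [6, 3, 11, 10, 8, 13, 9, 12, 18] are all distinct, so no two queens attack.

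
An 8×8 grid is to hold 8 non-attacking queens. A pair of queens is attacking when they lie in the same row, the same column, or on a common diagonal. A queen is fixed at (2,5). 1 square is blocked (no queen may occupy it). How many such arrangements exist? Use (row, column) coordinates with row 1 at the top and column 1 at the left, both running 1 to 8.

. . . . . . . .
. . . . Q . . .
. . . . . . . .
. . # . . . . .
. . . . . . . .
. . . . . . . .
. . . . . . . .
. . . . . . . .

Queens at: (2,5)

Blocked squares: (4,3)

8

Branch on row 1: col 1 → 1; col 2 → 2; col 3 → 4; col 7 → 1; col 8 → 0.
Sum: 1 + 2 + 4 + 1 + 0 = 8.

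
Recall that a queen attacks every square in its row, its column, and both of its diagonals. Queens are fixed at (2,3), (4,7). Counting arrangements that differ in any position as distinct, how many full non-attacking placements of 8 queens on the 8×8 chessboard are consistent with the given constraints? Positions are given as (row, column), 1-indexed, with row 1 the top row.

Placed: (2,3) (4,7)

3

Branch on row 1: col 1 → 0; col 5 → 1; col 6 → 2; col 8 → 0.
Sum: 0 + 1 + 2 + 0 = 3.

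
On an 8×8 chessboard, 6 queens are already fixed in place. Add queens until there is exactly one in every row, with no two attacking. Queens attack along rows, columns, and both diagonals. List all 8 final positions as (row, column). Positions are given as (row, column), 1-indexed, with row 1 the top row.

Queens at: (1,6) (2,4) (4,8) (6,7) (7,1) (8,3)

(1,6) (2,4) (3,2) (4,8) (5,5) (6,7) (7,1) (8,3)

Row 3: attacked by (1,6)→{4,6,8}; (2,4)→{3,4,5}; (4,8)→{7,8}; (6,7)→{4,7}; (7,1)→{1,5}; (8,3)→{3,8}. Safe: 2. Place at column 2.
Row 5: attacked by (1,6)→{2,6}; (2,4)→{1,4,7}; (3,2)→{2,4}; (4,8)→{7,8}; (6,7)→{6,7,8}; (7,1)→{1,3}; (8,3)→{3,6}. Safe: 5. Place at column 5.
Columns [6, 4, 2, 8, 5, 7, 1, 3], r−c [-5, -2, 1, -4, 0, -1, 6, 5], r+c [7, 6, 5, 12, 10, 13, 8, 11] are all distinct, so no two queens attack.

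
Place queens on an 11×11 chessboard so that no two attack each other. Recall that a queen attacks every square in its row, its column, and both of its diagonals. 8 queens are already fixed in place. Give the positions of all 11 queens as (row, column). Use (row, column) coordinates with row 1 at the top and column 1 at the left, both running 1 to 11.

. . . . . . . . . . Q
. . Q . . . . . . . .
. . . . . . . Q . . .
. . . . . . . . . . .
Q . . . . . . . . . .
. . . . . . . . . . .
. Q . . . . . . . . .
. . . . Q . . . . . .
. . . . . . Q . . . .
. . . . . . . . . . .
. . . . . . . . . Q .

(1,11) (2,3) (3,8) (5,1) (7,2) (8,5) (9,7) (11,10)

(1,11) (2,3) (3,8) (4,6) (5,1) (6,9) (7,2) (8,5) (9,7) (10,4) (11,10)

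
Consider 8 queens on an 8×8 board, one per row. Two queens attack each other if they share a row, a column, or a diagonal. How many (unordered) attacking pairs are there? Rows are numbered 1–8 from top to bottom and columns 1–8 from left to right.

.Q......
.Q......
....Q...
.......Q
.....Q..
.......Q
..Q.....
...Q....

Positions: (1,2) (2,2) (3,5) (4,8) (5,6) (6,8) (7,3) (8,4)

6

Same column: (1,2)–(2,2) (column 2); (4,8)–(6,8) (column 8).
Same diagonal: (1,2)–(5,6) (|1−5| = |2−6| = 4); (3,5)–(6,8) (|3−6| = |5−8| = 3); (4,8)–(8,4) (|4−8| = |8−4| = 4); (7,3)–(8,4) (|7−8| = |3−4| = 1).
Total attacking pairs: 6.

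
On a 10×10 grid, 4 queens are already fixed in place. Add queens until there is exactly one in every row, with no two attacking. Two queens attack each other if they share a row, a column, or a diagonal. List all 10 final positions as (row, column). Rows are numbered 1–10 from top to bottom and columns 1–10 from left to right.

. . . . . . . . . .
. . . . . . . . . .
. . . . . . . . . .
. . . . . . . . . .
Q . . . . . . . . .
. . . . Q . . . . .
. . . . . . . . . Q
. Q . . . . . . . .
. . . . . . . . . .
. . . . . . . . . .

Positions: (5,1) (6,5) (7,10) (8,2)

Row 1: attacked by (5,1)→{1,5}; (6,5)→{5,10}; (7,10)→{4,10}; (8,2)→{2,9}. Safe: 3, 6, 7, 8. Place at column 3.
Row 2: attacked by (1,3)→{2,3,4}; (5,1)→{1,4}; (6,5)→{1,5,9}; (7,10)→{5,10}; (8,2)→{2,8}. Safe: 6, 7. Place at column 7.
Row 3: attacked by (1,3)→{1,3,5}; (2,7)→{6,7,8}; (5,1)→{1,3}; (6,5)→{2,5,8}; (7,10)→{6,10}; (8,2)→{2,7}. Safe: 4, 9. Place at column 9.
Row 4: attacked by (1,3)→{3,6}; (2,7)→{5,7,9}; (3,9)→{8,9,10}; (5,1)→{1,2}; (6,5)→{3,5,7}; (7,10)→{7,10}; (8,2)→{2,6}. Safe: 4. Place at column 4.
Row 9: attacked by (1,3)→{3}; (2,7)→{7}; (3,9)→{3,9}; (4,4)→{4,9}; (5,1)→{1,5}; (6,5)→{2,5,8}; (7,10)→{8,10}; (8,2)→{1,2,3}. Safe: 6. Place at column 6.
Row 10: attacked by (1,3)→{3}; (2,7)→{7}; (3,9)→{2,9}; (4,4)→{4,10}; (5,1)→{1,6}; (6,5)→{1,5,9}; (7,10)→{7,10}; (8,2)→{2,4}; (9,6)→{5,6,7}. Safe: 8. Place at column 8.
Columns [3, 7, 9, 4, 1, 5, 10, 2, 6, 8], r−c [-2, -5, -6, 0, 4, 1, -3, 6, 3, 2], r+c [4, 9, 12, 8, 6, 11, 17, 10, 15, 18] are all distinct, so no two queens attack.

(1,3) (2,7) (3,9) (4,4) (5,1) (6,5) (7,10) (8,2) (9,6) (10,8)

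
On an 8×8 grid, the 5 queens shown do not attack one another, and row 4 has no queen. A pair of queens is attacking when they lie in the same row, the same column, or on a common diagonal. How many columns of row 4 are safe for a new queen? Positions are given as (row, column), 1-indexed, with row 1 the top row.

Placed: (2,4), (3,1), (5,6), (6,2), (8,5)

2

(2,4) attacks row 4 at column 4 and diagonals 2, 6.
(3,1) attacks row 4 at column 1 and diagonals 2.
(5,6) attacks row 4 at column 6 and diagonals 5, 7.
(6,2) attacks row 4 at column 2 and diagonals 4.
(8,5) attacks row 4 at column 5 and diagonals 1.
Attacked columns: {1, 2, 4, 5, 6, 7}. Safe: {3, 8}.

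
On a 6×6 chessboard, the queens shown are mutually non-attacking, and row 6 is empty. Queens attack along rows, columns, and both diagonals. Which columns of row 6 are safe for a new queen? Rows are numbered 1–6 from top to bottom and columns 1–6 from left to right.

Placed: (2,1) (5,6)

(2,1) attacks row 6 at column 1 and diagonals 5.
(5,6) attacks row 6 at column 6 and diagonals 5.
Attacked columns: {1, 5, 6}. Safe: {2, 3, 4}.

columns 2, 3, 4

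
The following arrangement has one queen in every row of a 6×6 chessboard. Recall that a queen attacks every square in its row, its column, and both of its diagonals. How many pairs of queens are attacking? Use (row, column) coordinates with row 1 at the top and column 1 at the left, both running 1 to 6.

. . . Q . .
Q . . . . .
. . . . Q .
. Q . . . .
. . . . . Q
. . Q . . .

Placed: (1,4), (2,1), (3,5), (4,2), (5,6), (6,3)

All columns are distinct and no two queens satisfy |Δrow| = |Δcol|, so no pair attacks.

0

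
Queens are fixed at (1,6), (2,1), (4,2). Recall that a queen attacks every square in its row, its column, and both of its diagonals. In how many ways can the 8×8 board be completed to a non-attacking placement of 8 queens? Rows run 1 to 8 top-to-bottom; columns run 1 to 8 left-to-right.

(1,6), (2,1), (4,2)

Branch on row 3: col 5 → 1; col 7 → 0.
Sum: 1 + 0 = 1.

1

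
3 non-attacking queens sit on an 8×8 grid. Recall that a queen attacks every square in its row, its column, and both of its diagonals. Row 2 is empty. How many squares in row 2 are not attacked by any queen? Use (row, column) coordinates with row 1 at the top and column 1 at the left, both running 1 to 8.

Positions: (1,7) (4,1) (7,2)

(1,7) attacks row 2 at column 7 and diagonals 6, 8.
(4,1) attacks row 2 at column 1 and diagonals 3.
(7,2) attacks row 2 at column 2 and diagonals 7.
Attacked columns: {1, 2, 3, 6, 7, 8}. Safe: {4, 5}.

2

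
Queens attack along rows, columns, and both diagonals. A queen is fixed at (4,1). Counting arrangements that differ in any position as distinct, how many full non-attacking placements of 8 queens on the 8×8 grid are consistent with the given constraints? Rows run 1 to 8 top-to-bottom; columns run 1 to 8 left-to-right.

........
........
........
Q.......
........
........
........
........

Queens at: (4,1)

18

Branch on row 1: col 2 → 2; col 3 → 4; col 5 → 5; col 6 → 4; col 7 → 2; col 8 → 1.
Sum: 2 + 4 + 5 + 4 + 2 + 1 = 18.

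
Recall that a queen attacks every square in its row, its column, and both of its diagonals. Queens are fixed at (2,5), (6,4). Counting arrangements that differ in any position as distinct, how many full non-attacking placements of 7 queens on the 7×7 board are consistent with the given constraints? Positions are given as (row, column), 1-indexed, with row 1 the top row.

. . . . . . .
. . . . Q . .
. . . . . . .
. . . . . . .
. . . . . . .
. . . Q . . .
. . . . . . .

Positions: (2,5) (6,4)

2

Branch on row 1: col 1 → 0; col 2 → 1; col 3 → 0; col 7 → 1.
Sum: 0 + 1 + 0 + 1 = 2.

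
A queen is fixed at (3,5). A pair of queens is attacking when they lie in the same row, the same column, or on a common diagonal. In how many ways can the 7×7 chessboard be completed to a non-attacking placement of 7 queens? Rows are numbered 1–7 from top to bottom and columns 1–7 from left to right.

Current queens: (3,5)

6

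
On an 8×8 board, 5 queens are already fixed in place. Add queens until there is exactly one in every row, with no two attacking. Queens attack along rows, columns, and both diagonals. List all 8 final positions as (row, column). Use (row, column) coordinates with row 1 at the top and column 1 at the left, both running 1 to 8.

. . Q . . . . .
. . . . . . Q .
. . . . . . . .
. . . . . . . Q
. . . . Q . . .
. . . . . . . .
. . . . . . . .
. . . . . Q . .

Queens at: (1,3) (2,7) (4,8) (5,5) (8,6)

Row 3: attacked by (1,3)→{1,3,5}; (2,7)→{6,7,8}; (4,8)→{7,8}; (5,5)→{3,5,7}; (8,6)→{1,6}. Safe: 2, 4. Place at column 2.
Row 6: attacked by (1,3)→{3,8}; (2,7)→{3,7}; (3,2)→{2,5}; (4,8)→{6,8}; (5,5)→{4,5,6}; (8,6)→{4,6,8}. Safe: 1. Place at column 1.
Row 7: attacked by (1,3)→{3}; (2,7)→{2,7}; (3,2)→{2,6}; (4,8)→{5,8}; (5,5)→{3,5,7}; (6,1)→{1,2}; (8,6)→{5,6,7}. Safe: 4. Place at column 4.
Columns [3, 7, 2, 8, 5, 1, 4, 6], r−c [-2, -5, 1, -4, 0, 5, 3, 2], r+c [4, 9, 5, 12, 10, 7, 11, 14] are all distinct, so no two queens attack.

(1,3) (2,7) (3,2) (4,8) (5,5) (6,1) (7,4) (8,6)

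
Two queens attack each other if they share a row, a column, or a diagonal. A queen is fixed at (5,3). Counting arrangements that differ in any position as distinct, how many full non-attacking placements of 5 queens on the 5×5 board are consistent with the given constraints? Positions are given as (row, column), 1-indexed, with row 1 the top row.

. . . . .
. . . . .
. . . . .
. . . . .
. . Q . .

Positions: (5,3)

2

Branch on row 1: col 1 → 1; col 2 → 0; col 4 → 0; col 5 → 1.
Sum: 1 + 0 + 0 + 1 = 2.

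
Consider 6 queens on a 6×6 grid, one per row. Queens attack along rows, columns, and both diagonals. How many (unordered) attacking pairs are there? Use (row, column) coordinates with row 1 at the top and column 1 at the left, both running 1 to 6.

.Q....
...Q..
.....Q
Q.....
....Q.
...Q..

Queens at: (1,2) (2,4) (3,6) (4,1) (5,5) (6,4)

2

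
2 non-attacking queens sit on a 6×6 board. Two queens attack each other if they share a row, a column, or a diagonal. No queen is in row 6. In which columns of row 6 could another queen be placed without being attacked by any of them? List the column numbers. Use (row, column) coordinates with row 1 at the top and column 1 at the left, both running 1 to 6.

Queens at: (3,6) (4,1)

columns 2, 4, 5

(3,6) attacks row 6 at column 6 and diagonals 3.
(4,1) attacks row 6 at column 1 and diagonals 3.
Attacked columns: {1, 3, 6}. Safe: {2, 4, 5}.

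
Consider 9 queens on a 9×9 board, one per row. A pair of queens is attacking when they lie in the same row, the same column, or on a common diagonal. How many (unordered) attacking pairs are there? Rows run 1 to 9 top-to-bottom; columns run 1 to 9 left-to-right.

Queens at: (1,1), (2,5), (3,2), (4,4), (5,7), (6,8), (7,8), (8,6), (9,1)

5

Same column: (1,1)–(9,1) (column 1); (6,8)–(7,8) (column 8).
Same diagonal: (1,1)–(4,4) (|1−4| = |1−4| = 3); (5,7)–(6,8) (|5−6| = |7−8| = 1); (6,8)–(8,6) (|6−8| = |8−6| = 2).
Total attacking pairs: 5.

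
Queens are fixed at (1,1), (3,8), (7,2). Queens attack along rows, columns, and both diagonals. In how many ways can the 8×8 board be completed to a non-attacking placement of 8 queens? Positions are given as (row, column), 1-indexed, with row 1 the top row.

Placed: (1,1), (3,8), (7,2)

2

Branch on row 2: col 3 → 0; col 4 → 0; col 5 → 1; col 6 → 1.
Sum: 0 + 0 + 1 + 1 = 2.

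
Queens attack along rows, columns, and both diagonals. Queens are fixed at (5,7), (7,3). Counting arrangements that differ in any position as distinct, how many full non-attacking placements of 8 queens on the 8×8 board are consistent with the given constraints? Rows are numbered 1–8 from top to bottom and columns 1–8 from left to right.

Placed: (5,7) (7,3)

Branch on row 1: col 1 → 0; col 2 → 0; col 4 → 2; col 5 → 0; col 6 → 0; col 8 → 1.
Sum: 0 + 0 + 2 + 0 + 0 + 1 = 3.

3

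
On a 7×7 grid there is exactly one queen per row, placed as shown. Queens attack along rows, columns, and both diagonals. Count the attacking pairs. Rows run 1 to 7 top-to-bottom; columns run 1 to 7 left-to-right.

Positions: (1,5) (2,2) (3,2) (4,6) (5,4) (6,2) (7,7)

Same column: (2,2)–(3,2) (column 2); (2,2)–(6,2) (column 2); (3,2)–(6,2) (column 2).
Same diagonal: (2,2)–(7,7) (|2−7| = |2−7| = 5); (3,2)–(5,4) (|3−5| = |2−4| = 2).
Total attacking pairs: 5.

5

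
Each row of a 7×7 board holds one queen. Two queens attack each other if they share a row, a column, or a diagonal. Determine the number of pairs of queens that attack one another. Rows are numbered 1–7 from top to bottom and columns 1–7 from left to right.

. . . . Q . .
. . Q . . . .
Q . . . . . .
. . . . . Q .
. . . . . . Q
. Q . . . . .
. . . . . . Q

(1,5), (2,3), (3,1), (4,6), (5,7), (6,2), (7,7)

2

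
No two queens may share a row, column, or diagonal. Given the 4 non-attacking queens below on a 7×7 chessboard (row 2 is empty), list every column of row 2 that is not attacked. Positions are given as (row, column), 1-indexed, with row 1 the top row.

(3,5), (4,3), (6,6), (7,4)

(3,5) attacks row 2 at column 5 and diagonals 4, 6.
(4,3) attacks row 2 at column 3 and diagonals 1, 5.
(6,6) attacks row 2 at column 6 and diagonals 2.
(7,4) attacks row 2 at column 4.
Attacked columns: {1, 2, 3, 4, 5, 6}. Safe: {7}.

columns 7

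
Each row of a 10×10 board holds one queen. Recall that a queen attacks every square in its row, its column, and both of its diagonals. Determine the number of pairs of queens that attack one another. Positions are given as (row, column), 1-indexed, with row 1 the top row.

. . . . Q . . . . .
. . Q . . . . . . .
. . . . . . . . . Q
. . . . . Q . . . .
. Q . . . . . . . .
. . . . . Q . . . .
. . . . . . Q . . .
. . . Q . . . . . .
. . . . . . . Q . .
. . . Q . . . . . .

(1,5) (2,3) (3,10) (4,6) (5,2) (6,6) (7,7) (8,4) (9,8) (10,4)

Same column: (4,6)–(6,6) (column 6); (8,4)–(10,4) (column 4).
Same diagonal: (6,6)–(7,7) (|6−7| = |6−7| = 1); (6,6)–(8,4) (|6−8| = |6−4| = 2); (7,7)–(10,4) (|7−10| = |7−4| = 3).
Total attacking pairs: 5.

5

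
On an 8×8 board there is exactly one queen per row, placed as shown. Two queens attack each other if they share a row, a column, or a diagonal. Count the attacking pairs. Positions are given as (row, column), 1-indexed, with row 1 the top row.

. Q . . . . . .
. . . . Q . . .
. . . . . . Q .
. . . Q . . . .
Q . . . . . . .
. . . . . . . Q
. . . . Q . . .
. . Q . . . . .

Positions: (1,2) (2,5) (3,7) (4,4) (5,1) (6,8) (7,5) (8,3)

Same column: (2,5)–(7,5) (column 5).
Total attacking pairs: 1.

1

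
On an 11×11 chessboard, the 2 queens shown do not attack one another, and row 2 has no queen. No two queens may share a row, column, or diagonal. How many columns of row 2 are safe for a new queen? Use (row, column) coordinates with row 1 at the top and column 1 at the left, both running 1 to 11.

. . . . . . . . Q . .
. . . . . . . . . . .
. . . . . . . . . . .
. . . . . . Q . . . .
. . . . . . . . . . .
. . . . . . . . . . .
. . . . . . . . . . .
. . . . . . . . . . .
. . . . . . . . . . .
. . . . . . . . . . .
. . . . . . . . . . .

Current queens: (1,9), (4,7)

6

(1,9) attacks row 2 at column 9 and diagonals 8, 10.
(4,7) attacks row 2 at column 7 and diagonals 5, 9.
Attacked columns: {5, 7, 8, 9, 10}. Safe: {1, 2, 3, 4, 6, 11}.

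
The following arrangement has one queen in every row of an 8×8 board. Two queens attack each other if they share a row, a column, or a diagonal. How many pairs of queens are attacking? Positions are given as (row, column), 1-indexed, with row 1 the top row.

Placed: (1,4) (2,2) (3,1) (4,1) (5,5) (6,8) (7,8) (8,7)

Same column: (3,1)–(4,1) (column 1); (6,8)–(7,8) (column 8).
Same diagonal: (1,4)–(4,1) (|1−4| = |4−1| = 3); (2,2)–(3,1) (|2−3| = |2−1| = 1); (2,2)–(5,5) (|2−5| = |2−5| = 3); (7,8)–(8,7) (|7−8| = |8−7| = 1).
Total attacking pairs: 6.

6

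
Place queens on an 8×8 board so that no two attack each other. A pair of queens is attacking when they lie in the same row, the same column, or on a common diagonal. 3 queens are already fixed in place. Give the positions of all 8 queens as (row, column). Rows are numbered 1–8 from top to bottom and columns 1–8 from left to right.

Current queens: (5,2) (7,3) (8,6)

(1,5) (2,1) (3,8) (4,4) (5,2) (6,7) (7,3) (8,6)

Row 1: attacked by (5,2)→{2,6}; (7,3)→{3}; (8,6)→{6}. Safe: 1, 4, 5, 7, 8. Place at column 5.
Row 2: attacked by (1,5)→{4,5,6}; (5,2)→{2,5}; (7,3)→{3,8}; (8,6)→{6}. Safe: 1, 7. Place at column 1.
Row 3: attacked by (1,5)→{3,5,7}; (2,1)→{1,2}; (5,2)→{2,4}; (7,3)→{3,7}; (8,6)→{1,6}. Safe: 8. Place at column 8.
Row 4: attacked by (1,5)→{2,5,8}; (2,1)→{1,3}; (3,8)→{7,8}; (5,2)→{1,2,3}; (7,3)→{3,6}; (8,6)→{2,6}. Safe: 4. Place at column 4.
Row 6: attacked by (1,5)→{5}; (2,1)→{1,5}; (3,8)→{5,8}; (4,4)→{2,4,6}; (5,2)→{1,2,3}; (7,3)→{2,3,4}; (8,6)→{4,6,8}. Safe: 7. Place at column 7.
Columns [5, 1, 8, 4, 2, 7, 3, 6], r−c [-4, 1, -5, 0, 3, -1, 4, 2], r+c [6, 3, 11, 8, 7, 13, 10, 14] are all distinct, so no two queens attack.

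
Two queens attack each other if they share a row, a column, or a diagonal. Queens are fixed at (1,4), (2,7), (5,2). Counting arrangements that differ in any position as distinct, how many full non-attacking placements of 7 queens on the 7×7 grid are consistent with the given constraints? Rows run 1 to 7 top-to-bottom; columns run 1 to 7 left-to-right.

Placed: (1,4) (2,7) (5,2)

1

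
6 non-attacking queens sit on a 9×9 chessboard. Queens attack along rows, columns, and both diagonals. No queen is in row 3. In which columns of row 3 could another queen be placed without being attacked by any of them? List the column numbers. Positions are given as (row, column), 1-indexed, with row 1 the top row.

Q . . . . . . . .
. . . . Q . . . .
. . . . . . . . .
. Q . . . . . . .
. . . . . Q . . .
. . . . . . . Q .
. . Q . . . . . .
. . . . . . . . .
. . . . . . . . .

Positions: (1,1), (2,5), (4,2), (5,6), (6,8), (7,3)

columns 9

(1,1) attacks row 3 at column 1 and diagonals 3.
(2,5) attacks row 3 at column 5 and diagonals 4, 6.
(4,2) attacks row 3 at column 2 and diagonals 1, 3.
(5,6) attacks row 3 at column 6 and diagonals 4, 8.
(6,8) attacks row 3 at column 8 and diagonals 5.
(7,3) attacks row 3 at column 3 and diagonals 7.
Attacked columns: {1, 2, 3, 4, 5, 6, 7, 8}. Safe: {9}.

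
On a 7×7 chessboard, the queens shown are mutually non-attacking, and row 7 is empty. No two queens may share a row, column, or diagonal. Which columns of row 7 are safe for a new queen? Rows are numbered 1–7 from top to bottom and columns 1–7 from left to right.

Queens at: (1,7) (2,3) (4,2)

columns 4, 6

(1,7) attacks row 7 at column 7 and diagonals 1.
(2,3) attacks row 7 at column 3.
(4,2) attacks row 7 at column 2 and diagonals 5.
Attacked columns: {1, 2, 3, 5, 7}. Safe: {4, 6}.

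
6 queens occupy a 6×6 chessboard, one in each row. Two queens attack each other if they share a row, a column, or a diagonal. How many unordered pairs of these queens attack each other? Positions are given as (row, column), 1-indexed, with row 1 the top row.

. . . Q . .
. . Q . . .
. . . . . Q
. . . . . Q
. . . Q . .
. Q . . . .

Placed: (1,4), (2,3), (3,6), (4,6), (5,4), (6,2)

Same column: (1,4)–(5,4) (column 4); (3,6)–(4,6) (column 6).
Same diagonal: (1,4)–(2,3) (|1−2| = |4−3| = 1); (1,4)–(3,6) (|1−3| = |4−6| = 2); (3,6)–(5,4) (|3−5| = |6−4| = 2).
Total attacking pairs: 5.

5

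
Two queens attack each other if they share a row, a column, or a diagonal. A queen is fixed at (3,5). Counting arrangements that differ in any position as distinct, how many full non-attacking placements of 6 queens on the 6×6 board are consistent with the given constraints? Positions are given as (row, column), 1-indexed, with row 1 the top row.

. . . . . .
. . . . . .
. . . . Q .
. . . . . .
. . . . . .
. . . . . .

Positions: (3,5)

Branch on row 1: col 1 → 0; col 2 → 0; col 4 → 1; col 6 → 0.
Sum: 0 + 0 + 1 + 0 = 1.

1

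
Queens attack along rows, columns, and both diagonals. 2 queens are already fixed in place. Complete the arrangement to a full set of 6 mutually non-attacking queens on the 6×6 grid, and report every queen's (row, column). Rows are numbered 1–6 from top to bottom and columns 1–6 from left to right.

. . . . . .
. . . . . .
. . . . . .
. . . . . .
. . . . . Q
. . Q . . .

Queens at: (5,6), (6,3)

Row 1: attacked by (5,6)→{2,6}; (6,3)→{3}. Safe: 1, 4, 5. Place at column 4.
Row 2: attacked by (1,4)→{3,4,5}; (5,6)→{3,6}; (6,3)→{3}. Safe: 1, 2. Place at column 1.
Row 3: attacked by (1,4)→{2,4,6}; (2,1)→{1,2}; (5,6)→{4,6}; (6,3)→{3,6}. Safe: 5. Place at column 5.
Row 4: attacked by (1,4)→{1,4}; (2,1)→{1,3}; (3,5)→{4,5,6}; (5,6)→{5,6}; (6,3)→{1,3,5}. Safe: 2. Place at column 2.
Columns [4, 1, 5, 2, 6, 3], r−c [-3, 1, -2, 2, -1, 3], r+c [5, 3, 8, 6, 11, 9] are all distinct, so no two queens attack.

(1,4) (2,1) (3,5) (4,2) (5,6) (6,3)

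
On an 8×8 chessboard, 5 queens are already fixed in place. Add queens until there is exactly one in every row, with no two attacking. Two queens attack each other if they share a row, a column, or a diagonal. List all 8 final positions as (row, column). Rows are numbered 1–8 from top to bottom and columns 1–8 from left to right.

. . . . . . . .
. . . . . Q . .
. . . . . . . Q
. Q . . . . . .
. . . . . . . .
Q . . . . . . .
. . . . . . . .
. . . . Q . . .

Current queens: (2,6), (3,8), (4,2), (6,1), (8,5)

(1,4) (2,6) (3,8) (4,2) (5,7) (6,1) (7,3) (8,5)

Row 1: attacked by (2,6)→{5,6,7}; (3,8)→{6,8}; (4,2)→{2,5}; (6,1)→{1,6}; (8,5)→{5}. Safe: 3, 4. Place at column 4.
Row 5: attacked by (1,4)→{4,8}; (2,6)→{3,6}; (3,8)→{6,8}; (4,2)→{1,2,3}; (6,1)→{1,2}; (8,5)→{2,5,8}. Safe: 7. Place at column 7.
Row 7: attacked by (1,4)→{4}; (2,6)→{1,6}; (3,8)→{4,8}; (4,2)→{2,5}; (5,7)→{5,7}; (6,1)→{1,2}; (8,5)→{4,5,6}. Safe: 3. Place at column 3.
Columns [4, 6, 8, 2, 7, 1, 3, 5], r−c [-3, -4, -5, 2, -2, 5, 4, 3], r+c [5, 8, 11, 6, 12, 7, 10, 13] are all distinct, so no two queens attack.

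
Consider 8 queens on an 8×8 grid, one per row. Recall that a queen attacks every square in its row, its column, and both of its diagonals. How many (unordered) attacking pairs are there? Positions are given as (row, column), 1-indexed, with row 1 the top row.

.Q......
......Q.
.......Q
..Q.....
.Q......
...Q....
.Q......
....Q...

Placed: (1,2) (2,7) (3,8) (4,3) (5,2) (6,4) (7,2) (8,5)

7

Same column: (1,2)–(5,2) (column 2); (1,2)–(7,2) (column 2); (5,2)–(7,2) (column 2).
Same diagonal: (2,7)–(3,8) (|2−3| = |7−8| = 1); (2,7)–(7,2) (|2−7| = |7−2| = 5); (4,3)–(5,2) (|4−5| = |3−2| = 1); (5,2)–(8,5) (|5−8| = |2−5| = 3).
Total attacking pairs: 7.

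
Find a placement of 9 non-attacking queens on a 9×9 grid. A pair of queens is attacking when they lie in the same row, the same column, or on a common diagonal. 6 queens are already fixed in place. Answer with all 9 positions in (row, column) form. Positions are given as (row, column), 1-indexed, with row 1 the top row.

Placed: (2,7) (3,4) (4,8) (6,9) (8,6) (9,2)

Row 1: attacked by (2,7)→{6,7,8}; (3,4)→{2,4,6}; (4,8)→{5,8}; (6,9)→{4,9}; (8,6)→{6}; (9,2)→{2}. Safe: 1, 3. Place at column 3.
Row 5: attacked by (1,3)→{3,7}; (2,7)→{4,7}; (3,4)→{2,4,6}; (4,8)→{7,8,9}; (6,9)→{8,9}; (8,6)→{3,6,9}; (9,2)→{2,6}. Safe: 1, 5. Place at column 5.
Row 7: attacked by (1,3)→{3,9}; (2,7)→{2,7}; (3,4)→{4,8}; (4,8)→{5,8}; (5,5)→{3,5,7}; (6,9)→{8,9}; (8,6)→{5,6,7}; (9,2)→{2,4}. Safe: 1. Place at column 1.
Columns [3, 7, 4, 8, 5, 9, 1, 6, 2], r−c [-2, -5, -1, -4, 0, -3, 6, 2, 7], r+c [4, 9, 7, 12, 10, 15, 8, 14, 11] are all distinct, so no two queens attack.

(1,3) (2,7) (3,4) (4,8) (5,5) (6,9) (7,1) (8,6) (9,2)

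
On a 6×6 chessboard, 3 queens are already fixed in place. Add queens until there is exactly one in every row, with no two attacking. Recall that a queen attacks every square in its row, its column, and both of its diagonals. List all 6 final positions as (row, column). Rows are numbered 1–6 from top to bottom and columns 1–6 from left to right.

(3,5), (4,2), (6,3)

(1,4) (2,1) (3,5) (4,2) (5,6) (6,3)

Row 1: attacked by (3,5)→{3,5}; (4,2)→{2,5}; (6,3)→{3}. Safe: 1, 4, 6. Place at column 4.
Row 2: attacked by (1,4)→{3,4,5}; (3,5)→{4,5,6}; (4,2)→{2,4}; (6,3)→{3}. Safe: 1. Place at column 1.
Row 5: attacked by (1,4)→{4}; (2,1)→{1,4}; (3,5)→{3,5}; (4,2)→{1,2,3}; (6,3)→{2,3,4}. Safe: 6. Place at column 6.
Columns [4, 1, 5, 2, 6, 3], r−c [-3, 1, -2, 2, -1, 3], r+c [5, 3, 8, 6, 11, 9] are all distinct, so no two queens attack.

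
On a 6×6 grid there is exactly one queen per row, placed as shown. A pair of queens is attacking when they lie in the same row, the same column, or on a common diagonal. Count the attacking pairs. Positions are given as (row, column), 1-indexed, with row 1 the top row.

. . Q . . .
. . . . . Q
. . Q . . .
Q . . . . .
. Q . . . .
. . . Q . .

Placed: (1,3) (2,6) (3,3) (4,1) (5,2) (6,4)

2

Same column: (1,3)–(3,3) (column 3).
Same diagonal: (4,1)–(5,2) (|4−5| = |1−2| = 1).
Total attacking pairs: 2.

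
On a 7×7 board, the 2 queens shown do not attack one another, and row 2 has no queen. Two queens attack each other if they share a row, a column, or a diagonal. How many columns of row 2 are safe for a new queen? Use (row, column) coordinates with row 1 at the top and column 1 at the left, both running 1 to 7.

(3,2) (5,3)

3

(3,2) attacks row 2 at column 2 and diagonals 1, 3.
(5,3) attacks row 2 at column 3 and diagonals 6.
Attacked columns: {1, 2, 3, 6}. Safe: {4, 5, 7}.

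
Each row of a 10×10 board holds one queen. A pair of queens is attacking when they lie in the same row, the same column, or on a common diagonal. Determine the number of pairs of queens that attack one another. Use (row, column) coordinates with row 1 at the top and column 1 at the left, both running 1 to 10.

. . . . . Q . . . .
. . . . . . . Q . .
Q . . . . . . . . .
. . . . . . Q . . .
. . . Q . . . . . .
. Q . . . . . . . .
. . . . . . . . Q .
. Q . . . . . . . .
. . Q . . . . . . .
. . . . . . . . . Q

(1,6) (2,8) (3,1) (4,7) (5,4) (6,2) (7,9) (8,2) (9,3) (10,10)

3

Same column: (6,2)–(8,2) (column 2).
Same diagonal: (2,8)–(8,2) (|2−8| = |8−2| = 6); (8,2)–(9,3) (|8−9| = |2−3| = 1).
Total attacking pairs: 3.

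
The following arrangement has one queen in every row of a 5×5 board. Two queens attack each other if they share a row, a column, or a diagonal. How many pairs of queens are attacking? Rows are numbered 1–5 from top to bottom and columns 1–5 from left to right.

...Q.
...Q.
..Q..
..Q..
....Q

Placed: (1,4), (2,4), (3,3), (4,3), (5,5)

4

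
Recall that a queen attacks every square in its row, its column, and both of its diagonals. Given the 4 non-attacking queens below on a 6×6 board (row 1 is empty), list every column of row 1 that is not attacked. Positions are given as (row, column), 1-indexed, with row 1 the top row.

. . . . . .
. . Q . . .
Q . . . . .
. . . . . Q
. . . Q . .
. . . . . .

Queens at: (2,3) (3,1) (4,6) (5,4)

columns 5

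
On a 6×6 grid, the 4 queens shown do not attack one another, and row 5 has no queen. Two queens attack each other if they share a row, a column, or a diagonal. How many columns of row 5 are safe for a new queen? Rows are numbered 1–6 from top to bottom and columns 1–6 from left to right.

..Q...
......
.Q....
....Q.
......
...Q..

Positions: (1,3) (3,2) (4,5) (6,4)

1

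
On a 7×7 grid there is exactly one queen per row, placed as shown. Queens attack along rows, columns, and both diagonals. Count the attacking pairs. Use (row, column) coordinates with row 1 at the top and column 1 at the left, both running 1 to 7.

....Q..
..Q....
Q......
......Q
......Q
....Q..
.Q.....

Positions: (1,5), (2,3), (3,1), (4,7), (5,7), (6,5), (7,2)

Same column: (1,5)–(6,5) (column 5); (4,7)–(5,7) (column 7).
Same diagonal: (4,7)–(6,5) (|4−6| = |7−5| = 2).
Total attacking pairs: 3.

3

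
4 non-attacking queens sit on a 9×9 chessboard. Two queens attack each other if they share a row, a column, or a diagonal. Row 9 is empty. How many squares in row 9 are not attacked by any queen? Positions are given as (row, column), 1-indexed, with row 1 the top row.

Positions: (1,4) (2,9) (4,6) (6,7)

3

(1,4) attacks row 9 at column 4.
(2,9) attacks row 9 at column 9 and diagonals 2.
(4,6) attacks row 9 at column 6 and diagonals 1.
(6,7) attacks row 9 at column 7 and diagonals 4.
Attacked columns: {1, 2, 4, 6, 7, 9}. Safe: {3, 5, 8}.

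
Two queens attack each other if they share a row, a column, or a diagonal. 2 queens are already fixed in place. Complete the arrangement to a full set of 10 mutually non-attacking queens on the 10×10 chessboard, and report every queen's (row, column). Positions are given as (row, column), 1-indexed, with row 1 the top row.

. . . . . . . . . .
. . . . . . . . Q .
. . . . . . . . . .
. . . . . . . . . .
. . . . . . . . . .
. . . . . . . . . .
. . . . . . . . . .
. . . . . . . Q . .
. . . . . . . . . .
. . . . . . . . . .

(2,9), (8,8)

Row 1: attacked by (2,9)→{8,9,10}; (8,8)→{1,8}. Safe: 2, 3, 4, 5, 6, 7. Place at column 5.
Row 3: attacked by (1,5)→{3,5,7}; (2,9)→{8,9,10}; (8,8)→{3,8}. Safe: 1, 2, 4, 6. Place at column 2.
Row 4: attacked by (1,5)→{2,5,8}; (2,9)→{7,9}; (3,2)→{1,2,3}; (8,8)→{4,8}. Safe: 6, 10. Place at column 10.
Row 5: attacked by (1,5)→{1,5,9}; (2,9)→{6,9}; (3,2)→{2,4}; (4,10)→{9,10}; (8,8)→{5,8}. Safe: 3, 7. Place at column 7.
Row 6: attacked by (1,5)→{5,10}; (2,9)→{5,9}; (3,2)→{2,5}; (4,10)→{8,10}; (5,7)→{6,7,8}; (8,8)→{6,8,10}. Safe: 1, 3, 4. Place at column 4.
Row 7: attacked by (1,5)→{5}; (2,9)→{4,9}; (3,2)→{2,6}; (4,10)→{7,10}; (5,7)→{5,7,9}; (6,4)→{3,4,5}; (8,8)→{7,8,9}. Safe: 1. Place at column 1.
Row 9: attacked by (1,5)→{5}; (2,9)→{2,9}; (3,2)→{2,8}; (4,10)→{5,10}; (5,7)→{3,7}; (6,4)→{1,4,7}; (7,1)→{1,3}; (8,8)→{7,8,9}. Safe: 6. Place at column 6.
Row 10: attacked by (1,5)→{5}; (2,9)→{1,9}; (3,2)→{2,9}; (4,10)→{4,10}; (5,7)→{2,7}; (6,4)→{4,8}; (7,1)→{1,4}; (8,8)→{6,8,10}; (9,6)→{5,6,7}. Safe: 3. Place at column 3.
Columns [5, 9, 2, 10, 7, 4, 1, 8, 6, 3], r−c [-4, -7, 1, -6, -2, 2, 6, 0, 3, 7], r+c [6, 11, 5, 14, 12, 10, 8, 16, 15, 13] are all distinct, so no two queens attack.

(1,5) (2,9) (3,2) (4,10) (5,7) (6,4) (7,1) (8,8) (9,6) (10,3)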